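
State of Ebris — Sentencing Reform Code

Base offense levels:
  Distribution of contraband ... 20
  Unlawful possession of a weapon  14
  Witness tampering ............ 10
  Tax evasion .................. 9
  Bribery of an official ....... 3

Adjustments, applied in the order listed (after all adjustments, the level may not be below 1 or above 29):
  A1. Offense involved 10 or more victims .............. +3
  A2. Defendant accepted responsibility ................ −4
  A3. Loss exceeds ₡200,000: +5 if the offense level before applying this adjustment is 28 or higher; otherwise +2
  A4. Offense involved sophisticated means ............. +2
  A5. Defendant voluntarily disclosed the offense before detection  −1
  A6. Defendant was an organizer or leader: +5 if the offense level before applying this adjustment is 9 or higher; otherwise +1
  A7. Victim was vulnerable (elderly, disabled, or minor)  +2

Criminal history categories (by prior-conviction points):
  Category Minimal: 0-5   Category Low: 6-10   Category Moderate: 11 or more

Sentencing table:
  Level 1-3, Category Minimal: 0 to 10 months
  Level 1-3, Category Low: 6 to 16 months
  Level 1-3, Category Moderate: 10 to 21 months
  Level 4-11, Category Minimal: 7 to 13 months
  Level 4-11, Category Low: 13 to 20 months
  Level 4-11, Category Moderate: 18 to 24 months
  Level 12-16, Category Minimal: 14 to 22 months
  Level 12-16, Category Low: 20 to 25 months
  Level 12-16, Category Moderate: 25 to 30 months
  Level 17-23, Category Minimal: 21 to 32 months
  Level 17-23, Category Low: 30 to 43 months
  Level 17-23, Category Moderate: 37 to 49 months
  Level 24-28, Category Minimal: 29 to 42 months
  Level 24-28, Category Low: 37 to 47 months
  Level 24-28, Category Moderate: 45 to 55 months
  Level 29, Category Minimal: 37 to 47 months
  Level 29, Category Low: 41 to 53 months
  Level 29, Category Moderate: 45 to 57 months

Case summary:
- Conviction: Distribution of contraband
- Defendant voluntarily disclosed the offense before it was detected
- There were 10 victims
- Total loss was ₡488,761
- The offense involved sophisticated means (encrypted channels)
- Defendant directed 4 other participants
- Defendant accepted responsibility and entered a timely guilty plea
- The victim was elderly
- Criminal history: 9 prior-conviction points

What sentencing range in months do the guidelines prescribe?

Base offense level for distribution of contraband: 20.
A1 applies: 20 + 3 = 23.
A2 applies: 23 − 4 = 19.
A3 applies (level before this adjustment is 19 < 28, so +2): 19 + 2 = 21.
A4 applies: 21 + 2 = 23.
A5 applies: 23 − 1 = 22.
A6 applies (level before this adjustment is 22 ≥ 9, so +5): 22 + 5 = 27.
A7 applies: 27 + 2 = 29.
Final offense level: 29.
Criminal history: 9 prior points → Category Low (6-10).
Level 29 falls in the 29 band.
Grid: Level 29 × Category Low = 41-53 months.

41-53 months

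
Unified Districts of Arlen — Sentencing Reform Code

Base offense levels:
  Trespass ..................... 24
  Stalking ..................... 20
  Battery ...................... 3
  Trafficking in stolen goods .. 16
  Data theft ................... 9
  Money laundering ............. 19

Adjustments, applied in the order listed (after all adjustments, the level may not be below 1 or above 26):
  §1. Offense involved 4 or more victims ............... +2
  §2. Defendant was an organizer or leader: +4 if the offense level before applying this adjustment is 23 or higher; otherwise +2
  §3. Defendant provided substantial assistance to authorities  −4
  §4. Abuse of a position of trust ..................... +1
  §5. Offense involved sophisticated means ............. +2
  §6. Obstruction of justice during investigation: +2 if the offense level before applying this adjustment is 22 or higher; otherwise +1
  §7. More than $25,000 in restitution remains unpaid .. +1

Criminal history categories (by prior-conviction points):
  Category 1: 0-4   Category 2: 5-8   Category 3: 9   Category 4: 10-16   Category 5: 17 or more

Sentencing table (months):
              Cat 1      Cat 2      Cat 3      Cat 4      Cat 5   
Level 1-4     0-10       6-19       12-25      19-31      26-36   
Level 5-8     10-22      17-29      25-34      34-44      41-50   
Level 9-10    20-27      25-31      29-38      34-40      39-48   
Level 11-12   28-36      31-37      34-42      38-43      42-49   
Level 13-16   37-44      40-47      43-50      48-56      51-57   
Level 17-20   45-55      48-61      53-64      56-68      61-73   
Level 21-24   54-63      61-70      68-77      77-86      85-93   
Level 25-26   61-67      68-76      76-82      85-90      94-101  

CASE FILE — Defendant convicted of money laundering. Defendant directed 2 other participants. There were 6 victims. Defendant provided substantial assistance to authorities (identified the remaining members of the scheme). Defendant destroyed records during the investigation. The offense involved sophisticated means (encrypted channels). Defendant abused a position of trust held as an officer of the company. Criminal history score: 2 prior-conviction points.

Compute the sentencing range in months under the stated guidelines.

Base offense level for money laundering: 19.
§1 applies: 19 + 2 = 21.
§2 applies (level before this adjustment is 21 < 23, so +2): 21 + 2 = 23.
§3 applies: 23 − 4 = 19.
§4 applies: 19 + 1 = 20.
§5 applies: 20 + 2 = 22.
§6 applies (level before this adjustment is 22 ≥ 22, so +2): 22 + 2 = 24.
Final offense level: 24.
Criminal history: 2 prior points → Category 1 (0-4).
Level 24 falls in the 21-24 band.
Grid: Level 21-24 × Category 1 = 54-63 months.

54-63 months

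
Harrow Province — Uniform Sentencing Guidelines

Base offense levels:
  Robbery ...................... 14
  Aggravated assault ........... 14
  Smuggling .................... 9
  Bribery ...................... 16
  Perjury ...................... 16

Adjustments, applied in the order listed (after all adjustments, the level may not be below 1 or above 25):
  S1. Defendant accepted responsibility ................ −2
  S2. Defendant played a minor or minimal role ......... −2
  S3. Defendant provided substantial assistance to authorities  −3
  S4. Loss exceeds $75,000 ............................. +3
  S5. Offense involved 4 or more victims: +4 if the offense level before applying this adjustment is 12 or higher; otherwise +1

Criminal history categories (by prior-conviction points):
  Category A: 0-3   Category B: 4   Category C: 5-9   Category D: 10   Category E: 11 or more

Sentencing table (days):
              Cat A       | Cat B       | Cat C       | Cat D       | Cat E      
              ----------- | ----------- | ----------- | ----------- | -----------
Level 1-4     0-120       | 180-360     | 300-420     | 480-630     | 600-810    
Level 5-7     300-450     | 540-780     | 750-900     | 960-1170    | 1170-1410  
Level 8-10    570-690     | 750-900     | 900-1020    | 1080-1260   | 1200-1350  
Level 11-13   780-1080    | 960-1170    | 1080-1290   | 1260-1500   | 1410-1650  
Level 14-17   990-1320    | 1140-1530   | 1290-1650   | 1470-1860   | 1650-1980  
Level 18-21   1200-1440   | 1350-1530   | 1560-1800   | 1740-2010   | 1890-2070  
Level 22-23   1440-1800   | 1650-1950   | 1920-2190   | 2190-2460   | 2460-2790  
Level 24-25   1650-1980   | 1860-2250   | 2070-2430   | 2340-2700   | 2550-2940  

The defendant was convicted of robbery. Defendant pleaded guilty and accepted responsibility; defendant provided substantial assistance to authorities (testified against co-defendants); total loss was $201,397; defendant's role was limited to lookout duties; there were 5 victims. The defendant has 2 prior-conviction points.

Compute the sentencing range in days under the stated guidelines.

780-1080 days

Base offense level for robbery: 14.
S1 applies: 14 − 2 = 12.
S2 applies: 12 − 2 = 10.
S3 applies: 10 − 3 = 7.
S4 applies: 7 + 3 = 10.
S5 applies (level before this adjustment is 10 < 12, so +1): 10 + 1 = 11.
Final offense level: 11.
Criminal history: 2 prior points → Category A (0-3).
Level 11 falls in the 11-13 band.
Grid: Level 11-13 × Category A = 780-1080 days.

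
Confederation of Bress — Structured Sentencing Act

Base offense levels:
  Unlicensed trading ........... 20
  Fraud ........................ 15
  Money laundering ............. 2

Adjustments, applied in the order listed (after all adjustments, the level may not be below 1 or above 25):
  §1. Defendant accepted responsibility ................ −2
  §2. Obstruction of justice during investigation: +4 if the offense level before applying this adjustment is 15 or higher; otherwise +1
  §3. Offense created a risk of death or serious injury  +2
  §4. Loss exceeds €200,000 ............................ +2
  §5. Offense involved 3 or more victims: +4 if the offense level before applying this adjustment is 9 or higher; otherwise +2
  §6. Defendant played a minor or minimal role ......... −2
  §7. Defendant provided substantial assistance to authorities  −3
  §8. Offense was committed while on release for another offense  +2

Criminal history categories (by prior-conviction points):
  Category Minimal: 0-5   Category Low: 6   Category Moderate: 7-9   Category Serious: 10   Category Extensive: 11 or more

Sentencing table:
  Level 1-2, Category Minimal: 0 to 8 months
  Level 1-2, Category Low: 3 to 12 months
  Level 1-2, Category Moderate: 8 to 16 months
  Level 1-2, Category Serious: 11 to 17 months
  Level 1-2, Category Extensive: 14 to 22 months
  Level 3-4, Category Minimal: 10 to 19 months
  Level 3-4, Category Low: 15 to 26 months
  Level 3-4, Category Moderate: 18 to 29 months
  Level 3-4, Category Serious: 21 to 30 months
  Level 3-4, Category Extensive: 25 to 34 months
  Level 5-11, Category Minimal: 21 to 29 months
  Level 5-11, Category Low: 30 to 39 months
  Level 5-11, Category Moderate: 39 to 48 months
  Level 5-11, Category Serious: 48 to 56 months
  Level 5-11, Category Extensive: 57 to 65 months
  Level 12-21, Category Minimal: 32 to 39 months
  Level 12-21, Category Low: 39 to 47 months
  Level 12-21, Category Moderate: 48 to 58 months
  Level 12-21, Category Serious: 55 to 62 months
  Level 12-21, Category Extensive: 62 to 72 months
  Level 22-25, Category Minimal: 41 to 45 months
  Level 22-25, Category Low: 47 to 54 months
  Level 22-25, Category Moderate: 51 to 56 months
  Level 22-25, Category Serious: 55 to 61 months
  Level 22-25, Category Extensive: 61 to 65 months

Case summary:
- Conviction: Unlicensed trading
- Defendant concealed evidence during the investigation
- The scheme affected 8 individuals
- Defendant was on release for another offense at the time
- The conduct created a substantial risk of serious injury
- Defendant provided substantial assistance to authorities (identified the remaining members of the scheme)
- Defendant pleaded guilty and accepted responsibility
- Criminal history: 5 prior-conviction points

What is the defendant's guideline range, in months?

Base offense level for unlicensed trading: 20.
§1 applies: 20 − 2 = 18.
§2 applies (level before this adjustment is 18 ≥ 15, so +4): 18 + 4 = 22.
§3 applies: 22 + 2 = 24.
§5 applies (level before this adjustment is 24 ≥ 9, so +4): 24 + 4 = 28.
§6 does not apply.
§7 applies: 28 − 3 = 25.
§8 applies: 25 + 2 = 27.
Level 27 exceeds the maximum of 25; capped at 25.
Final offense level: 25.
Criminal history: 5 prior points → Category Minimal (0-5).
Level 25 falls in the 22-25 band.
Grid: Level 22-25 × Category Minimal = 41-45 months.

41-45 months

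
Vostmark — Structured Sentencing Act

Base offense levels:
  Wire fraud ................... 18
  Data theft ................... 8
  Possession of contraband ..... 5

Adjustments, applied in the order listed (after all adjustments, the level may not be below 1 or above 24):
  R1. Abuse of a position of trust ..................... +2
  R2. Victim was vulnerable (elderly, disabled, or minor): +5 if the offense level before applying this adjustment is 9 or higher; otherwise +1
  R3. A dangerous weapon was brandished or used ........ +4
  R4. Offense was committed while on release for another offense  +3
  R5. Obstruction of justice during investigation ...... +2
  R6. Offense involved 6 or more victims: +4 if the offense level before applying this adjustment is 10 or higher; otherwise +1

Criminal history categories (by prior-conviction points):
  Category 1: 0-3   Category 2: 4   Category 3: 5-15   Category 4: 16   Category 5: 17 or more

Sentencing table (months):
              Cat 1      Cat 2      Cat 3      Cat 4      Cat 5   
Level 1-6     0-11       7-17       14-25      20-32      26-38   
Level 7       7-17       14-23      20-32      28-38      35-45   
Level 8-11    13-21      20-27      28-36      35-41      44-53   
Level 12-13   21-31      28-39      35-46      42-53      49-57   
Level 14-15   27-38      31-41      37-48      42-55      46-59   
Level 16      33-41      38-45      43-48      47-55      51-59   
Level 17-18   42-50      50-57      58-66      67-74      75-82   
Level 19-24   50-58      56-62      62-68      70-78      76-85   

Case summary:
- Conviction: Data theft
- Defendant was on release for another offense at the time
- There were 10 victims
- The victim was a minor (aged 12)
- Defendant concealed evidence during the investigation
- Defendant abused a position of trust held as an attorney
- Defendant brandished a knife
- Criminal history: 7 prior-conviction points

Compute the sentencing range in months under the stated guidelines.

Base offense level for data theft: 8.
R1 applies: 8 + 2 = 10.
R2 applies (level before this adjustment is 10 ≥ 9, so +5): 10 + 5 = 15.
R3 applies: 15 + 4 = 19.
R4 applies: 19 + 3 = 22.
R5 applies: 22 + 2 = 24.
R6 applies (level before this adjustment is 24 ≥ 10, so +4): 24 + 4 = 28.
Level 28 exceeds the maximum of 24; capped at 24.
Final offense level: 24.
Criminal history: 7 prior points → Category 3 (5-15).
Level 24 falls in the 19-24 band.
Grid: Level 19-24 × Category 3 = 62-68 months.

62-68 months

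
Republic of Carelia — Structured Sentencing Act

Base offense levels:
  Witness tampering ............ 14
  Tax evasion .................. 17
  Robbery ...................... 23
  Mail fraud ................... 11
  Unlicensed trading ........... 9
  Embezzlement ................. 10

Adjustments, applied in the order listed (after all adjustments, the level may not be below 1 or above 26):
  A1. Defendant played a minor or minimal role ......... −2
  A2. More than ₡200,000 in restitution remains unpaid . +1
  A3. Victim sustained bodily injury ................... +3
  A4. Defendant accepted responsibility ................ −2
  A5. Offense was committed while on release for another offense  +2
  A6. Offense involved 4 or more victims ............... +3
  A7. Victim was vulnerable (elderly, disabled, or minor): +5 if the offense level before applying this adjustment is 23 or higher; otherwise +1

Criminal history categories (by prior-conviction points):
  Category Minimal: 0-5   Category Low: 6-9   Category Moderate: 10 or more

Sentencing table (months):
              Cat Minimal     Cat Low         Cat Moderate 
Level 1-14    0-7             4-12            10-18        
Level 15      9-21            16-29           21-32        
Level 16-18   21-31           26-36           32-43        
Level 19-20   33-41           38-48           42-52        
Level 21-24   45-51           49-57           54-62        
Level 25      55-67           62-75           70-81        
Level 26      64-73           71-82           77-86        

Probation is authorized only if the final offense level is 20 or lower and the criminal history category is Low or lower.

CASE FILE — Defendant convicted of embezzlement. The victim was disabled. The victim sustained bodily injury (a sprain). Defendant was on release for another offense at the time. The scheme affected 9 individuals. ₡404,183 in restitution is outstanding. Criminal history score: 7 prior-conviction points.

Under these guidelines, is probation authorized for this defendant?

Base offense level for embezzlement: 10.
A2 applies: 10 + 1 = 11.
A3 applies: 11 + 3 = 14.
A4 does not apply.
A5 applies: 14 + 2 = 16.
A6 applies: 16 + 3 = 19.
A7 applies (level before this adjustment is 19 < 23, so +1): 19 + 1 = 20.
Final offense level: 20.
Criminal history: 7 prior points → Category Low (6-9).
Level 20 falls in the 19-20 band.
Grid: Level 19-20 × Category Low = 38-48 months.
Probation check: level 20 ≤ 20 and category Low ≤ Low → eligible.

Yes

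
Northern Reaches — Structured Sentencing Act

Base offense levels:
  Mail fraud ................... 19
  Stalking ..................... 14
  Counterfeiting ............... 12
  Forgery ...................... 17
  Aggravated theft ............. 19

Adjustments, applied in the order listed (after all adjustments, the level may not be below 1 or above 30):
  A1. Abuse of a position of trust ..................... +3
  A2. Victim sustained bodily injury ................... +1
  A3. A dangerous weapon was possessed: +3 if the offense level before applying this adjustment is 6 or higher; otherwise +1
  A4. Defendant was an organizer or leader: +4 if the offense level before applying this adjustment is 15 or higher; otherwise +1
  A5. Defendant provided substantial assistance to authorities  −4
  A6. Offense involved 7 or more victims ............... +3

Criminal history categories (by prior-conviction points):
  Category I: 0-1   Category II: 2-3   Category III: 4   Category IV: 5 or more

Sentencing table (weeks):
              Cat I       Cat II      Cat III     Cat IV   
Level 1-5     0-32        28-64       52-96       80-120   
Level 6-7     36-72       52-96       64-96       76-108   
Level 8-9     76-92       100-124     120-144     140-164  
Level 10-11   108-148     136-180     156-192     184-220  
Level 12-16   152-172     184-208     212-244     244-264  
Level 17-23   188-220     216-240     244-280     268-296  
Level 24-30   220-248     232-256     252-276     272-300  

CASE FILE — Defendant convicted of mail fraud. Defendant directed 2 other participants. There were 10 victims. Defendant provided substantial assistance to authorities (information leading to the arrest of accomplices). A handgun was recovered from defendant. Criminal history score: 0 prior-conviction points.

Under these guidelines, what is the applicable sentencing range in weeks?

Base offense level for mail fraud: 19.
A1 does not apply.
A3 applies (level before this adjustment is 19 ≥ 6, so +3): 19 + 3 = 22.
A4 applies (level before this adjustment is 22 ≥ 15, so +4): 22 + 4 = 26.
A5 applies: 26 − 4 = 22.
A6 applies: 22 + 3 = 25.
Final offense level: 25.
Criminal history: 0 prior points → Category I (0-1).
Level 25 falls in the 24-30 band.
Grid: Level 24-30 × Category I = 220-248 weeks.

220-248 weeks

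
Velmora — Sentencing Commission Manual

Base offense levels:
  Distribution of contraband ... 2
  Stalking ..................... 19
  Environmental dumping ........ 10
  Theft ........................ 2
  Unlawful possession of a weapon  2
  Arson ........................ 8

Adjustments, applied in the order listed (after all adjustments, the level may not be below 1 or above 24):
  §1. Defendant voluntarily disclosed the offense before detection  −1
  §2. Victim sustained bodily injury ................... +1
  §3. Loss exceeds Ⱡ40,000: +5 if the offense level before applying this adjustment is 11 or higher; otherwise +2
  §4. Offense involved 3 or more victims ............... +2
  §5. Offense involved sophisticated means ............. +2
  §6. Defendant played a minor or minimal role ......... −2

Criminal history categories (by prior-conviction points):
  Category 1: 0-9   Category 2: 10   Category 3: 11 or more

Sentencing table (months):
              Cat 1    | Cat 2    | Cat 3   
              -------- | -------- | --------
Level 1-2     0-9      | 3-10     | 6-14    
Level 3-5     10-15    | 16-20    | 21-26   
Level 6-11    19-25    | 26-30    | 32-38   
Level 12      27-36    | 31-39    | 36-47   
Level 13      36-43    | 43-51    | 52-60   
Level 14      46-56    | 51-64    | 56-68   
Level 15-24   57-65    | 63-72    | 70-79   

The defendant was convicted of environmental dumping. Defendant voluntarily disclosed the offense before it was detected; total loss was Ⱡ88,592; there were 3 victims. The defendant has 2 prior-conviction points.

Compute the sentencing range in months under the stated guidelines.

Base offense level for environmental dumping: 10.
§1 applies: 10 − 1 = 9.
§3 applies (level before this adjustment is 9 < 11, so +2): 9 + 2 = 11.
§4 applies: 11 + 2 = 13.
§6 does not apply.
Final offense level: 13.
Criminal history: 2 prior points → Category 1 (0-9).
Level 13 falls in the 13 band.
Grid: Level 13 × Category 1 = 36-43 months.

36-43 months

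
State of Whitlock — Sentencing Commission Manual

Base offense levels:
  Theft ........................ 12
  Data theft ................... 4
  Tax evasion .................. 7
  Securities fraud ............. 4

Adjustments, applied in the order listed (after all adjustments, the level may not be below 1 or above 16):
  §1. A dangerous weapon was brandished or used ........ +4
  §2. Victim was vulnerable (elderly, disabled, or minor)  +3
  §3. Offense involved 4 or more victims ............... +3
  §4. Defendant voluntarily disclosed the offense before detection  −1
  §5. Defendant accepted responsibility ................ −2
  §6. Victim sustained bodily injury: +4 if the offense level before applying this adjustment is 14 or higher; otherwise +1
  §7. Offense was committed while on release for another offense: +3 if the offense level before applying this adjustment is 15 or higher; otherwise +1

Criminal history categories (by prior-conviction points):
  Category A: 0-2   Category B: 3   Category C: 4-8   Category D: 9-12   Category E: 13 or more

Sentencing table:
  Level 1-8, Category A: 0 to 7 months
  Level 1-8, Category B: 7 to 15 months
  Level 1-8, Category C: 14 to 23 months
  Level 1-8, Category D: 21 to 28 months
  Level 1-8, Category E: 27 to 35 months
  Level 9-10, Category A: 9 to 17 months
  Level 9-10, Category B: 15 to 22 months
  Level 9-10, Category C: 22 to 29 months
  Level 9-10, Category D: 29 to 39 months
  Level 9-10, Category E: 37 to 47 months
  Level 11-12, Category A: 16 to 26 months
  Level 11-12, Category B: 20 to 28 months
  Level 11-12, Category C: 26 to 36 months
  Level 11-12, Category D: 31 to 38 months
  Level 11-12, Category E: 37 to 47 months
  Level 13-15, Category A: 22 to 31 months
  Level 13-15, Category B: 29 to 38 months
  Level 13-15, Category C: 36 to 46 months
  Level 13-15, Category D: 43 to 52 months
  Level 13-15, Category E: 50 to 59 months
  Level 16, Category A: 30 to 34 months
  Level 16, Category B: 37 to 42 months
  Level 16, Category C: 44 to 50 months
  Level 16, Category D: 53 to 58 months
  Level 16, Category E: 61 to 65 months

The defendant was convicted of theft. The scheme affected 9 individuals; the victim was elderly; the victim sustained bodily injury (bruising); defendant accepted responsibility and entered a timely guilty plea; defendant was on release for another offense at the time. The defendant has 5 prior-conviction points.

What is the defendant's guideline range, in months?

Base offense level for theft: 12.
§1 does not apply.
§2 applies: 12 + 3 = 15.
§3 applies: 15 + 3 = 18.
§4 does not apply.
§5 applies: 18 − 2 = 16.
§6 applies (level before this adjustment is 16 ≥ 14, so +4): 16 + 4 = 20.
§7 applies (level before this adjustment is 20 ≥ 15, so +3): 20 + 3 = 23.
Level 23 exceeds the maximum of 16; capped at 16.
Final offense level: 16.
Criminal history: 5 prior points → Category C (4-8).
Level 16 falls in the 16 band.
Grid: Level 16 × Category C = 44-50 months.

44-50 months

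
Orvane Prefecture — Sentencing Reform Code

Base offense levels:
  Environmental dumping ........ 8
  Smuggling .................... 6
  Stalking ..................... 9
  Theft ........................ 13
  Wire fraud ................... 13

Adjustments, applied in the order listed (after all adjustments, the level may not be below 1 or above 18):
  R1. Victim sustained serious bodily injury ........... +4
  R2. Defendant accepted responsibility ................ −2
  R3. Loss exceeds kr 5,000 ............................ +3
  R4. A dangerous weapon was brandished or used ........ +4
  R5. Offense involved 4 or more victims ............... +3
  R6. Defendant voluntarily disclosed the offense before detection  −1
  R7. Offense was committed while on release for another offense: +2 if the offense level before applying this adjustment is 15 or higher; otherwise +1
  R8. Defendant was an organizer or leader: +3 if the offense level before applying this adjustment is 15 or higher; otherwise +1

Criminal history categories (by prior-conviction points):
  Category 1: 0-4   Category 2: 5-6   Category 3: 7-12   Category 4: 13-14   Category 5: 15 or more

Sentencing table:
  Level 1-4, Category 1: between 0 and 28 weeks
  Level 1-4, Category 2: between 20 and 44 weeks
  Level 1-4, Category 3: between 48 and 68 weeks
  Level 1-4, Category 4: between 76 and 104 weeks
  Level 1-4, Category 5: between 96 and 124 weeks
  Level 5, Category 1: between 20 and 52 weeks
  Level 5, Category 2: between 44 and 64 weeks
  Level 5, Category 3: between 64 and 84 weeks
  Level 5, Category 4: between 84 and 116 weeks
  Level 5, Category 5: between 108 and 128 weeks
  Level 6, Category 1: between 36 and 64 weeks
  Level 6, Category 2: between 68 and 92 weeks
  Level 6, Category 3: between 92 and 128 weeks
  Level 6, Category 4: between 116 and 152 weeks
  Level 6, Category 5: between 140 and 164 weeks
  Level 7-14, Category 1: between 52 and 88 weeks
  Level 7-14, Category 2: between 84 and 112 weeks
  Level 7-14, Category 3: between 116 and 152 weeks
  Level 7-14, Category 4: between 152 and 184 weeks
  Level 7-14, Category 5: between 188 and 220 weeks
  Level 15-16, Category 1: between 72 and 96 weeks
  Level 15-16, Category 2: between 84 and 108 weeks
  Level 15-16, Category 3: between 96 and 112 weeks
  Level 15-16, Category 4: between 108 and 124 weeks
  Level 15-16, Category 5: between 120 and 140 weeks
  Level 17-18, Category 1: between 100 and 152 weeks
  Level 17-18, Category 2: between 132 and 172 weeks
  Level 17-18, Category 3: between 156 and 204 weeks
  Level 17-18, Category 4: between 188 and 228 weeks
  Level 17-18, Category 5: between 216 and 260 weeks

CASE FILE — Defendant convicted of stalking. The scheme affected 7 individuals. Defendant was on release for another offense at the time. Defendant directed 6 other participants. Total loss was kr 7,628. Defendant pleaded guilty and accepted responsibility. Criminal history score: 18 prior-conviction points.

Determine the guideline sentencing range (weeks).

120-140 weeks

Base offense level for stalking: 9.
R1 does not apply.
R2 applies: 9 − 2 = 7.
R3 applies: 7 + 3 = 10.
R5 applies: 10 + 3 = 13.
R6 does not apply.
R7 applies (level before this adjustment is 13 < 15, so +1): 13 + 1 = 14.
R8 applies (level before this adjustment is 14 < 15, so +1): 14 + 1 = 15.
Final offense level: 15.
Criminal history: 18 prior points → Category 5 (15+).
Level 15 falls in the 15-16 band.
Grid: Level 15-16 × Category 5 = 120-140 weeks.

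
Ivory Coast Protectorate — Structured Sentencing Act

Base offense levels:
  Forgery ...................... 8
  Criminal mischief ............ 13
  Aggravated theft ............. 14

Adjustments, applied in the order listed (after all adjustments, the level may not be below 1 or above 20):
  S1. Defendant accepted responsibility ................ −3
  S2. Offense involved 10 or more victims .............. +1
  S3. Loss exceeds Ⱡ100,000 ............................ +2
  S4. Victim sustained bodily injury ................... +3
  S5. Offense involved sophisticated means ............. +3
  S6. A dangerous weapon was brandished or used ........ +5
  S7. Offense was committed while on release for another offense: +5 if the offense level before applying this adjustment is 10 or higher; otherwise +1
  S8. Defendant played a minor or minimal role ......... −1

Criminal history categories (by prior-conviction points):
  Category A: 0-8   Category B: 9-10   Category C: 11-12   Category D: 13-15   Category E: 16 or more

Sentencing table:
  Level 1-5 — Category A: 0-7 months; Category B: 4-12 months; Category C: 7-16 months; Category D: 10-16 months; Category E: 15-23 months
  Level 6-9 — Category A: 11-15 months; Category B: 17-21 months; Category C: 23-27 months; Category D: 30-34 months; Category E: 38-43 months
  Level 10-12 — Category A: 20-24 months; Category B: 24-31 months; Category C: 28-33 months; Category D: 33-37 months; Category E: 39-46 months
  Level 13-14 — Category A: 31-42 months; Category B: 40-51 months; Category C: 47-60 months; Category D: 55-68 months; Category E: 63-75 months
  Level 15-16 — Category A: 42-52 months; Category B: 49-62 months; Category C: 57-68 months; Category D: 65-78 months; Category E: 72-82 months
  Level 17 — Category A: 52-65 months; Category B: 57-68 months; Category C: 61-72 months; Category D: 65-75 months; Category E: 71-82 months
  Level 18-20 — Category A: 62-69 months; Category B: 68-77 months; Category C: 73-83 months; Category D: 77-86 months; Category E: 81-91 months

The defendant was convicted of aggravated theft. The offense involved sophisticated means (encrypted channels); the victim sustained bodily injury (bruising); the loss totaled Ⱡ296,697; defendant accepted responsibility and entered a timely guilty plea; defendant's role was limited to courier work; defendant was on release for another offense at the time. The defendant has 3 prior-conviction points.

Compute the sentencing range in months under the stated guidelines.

62-69 months

Base offense level for aggravated theft: 14.
S1 applies: 14 − 3 = 11.
S3 applies: 11 + 2 = 13.
S4 applies: 13 + 3 = 16.
S5 applies: 16 + 3 = 19.
S7 applies (level before this adjustment is 19 ≥ 10, so +5): 19 + 5 = 24.
S8 applies: 24 − 1 = 23.
Level 23 exceeds the maximum of 20; capped at 20.
Final offense level: 20.
Criminal history: 3 prior points → Category A (0-8).
Level 20 falls in the 18-20 band.
Grid: Level 18-20 × Category A = 62-69 months.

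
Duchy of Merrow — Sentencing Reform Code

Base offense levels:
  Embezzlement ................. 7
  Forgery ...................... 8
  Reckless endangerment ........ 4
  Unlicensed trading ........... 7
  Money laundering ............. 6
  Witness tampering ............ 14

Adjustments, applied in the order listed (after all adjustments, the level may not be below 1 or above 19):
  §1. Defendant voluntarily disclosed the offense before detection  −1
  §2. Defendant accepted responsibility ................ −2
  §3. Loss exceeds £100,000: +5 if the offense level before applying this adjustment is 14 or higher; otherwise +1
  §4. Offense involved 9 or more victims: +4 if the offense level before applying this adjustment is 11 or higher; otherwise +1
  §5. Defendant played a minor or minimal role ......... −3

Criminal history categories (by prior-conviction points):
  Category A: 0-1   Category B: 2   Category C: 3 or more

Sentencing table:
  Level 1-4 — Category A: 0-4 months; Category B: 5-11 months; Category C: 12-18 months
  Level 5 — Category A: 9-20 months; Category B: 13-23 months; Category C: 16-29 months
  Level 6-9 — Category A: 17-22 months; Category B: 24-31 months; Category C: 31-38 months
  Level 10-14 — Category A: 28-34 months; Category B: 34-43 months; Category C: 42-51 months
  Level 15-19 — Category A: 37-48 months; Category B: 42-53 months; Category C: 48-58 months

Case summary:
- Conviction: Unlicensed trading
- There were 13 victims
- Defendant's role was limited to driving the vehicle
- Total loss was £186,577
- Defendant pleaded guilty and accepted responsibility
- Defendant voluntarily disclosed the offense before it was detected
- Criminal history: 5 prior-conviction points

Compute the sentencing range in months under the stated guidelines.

Base offense level for unlicensed trading: 7.
§1 applies: 7 − 1 = 6.
§2 applies: 6 − 2 = 4.
§3 applies (level before this adjustment is 4 < 14, so +1): 4 + 1 = 5.
§4 applies (level before this adjustment is 5 < 11, so +1): 5 + 1 = 6.
§5 applies: 6 − 3 = 3.
Final offense level: 3.
Criminal history: 5 prior points → Category C (3+).
Level 3 falls in the 1-4 band.
Grid: Level 1-4 × Category C = 12-18 months.

12-18 months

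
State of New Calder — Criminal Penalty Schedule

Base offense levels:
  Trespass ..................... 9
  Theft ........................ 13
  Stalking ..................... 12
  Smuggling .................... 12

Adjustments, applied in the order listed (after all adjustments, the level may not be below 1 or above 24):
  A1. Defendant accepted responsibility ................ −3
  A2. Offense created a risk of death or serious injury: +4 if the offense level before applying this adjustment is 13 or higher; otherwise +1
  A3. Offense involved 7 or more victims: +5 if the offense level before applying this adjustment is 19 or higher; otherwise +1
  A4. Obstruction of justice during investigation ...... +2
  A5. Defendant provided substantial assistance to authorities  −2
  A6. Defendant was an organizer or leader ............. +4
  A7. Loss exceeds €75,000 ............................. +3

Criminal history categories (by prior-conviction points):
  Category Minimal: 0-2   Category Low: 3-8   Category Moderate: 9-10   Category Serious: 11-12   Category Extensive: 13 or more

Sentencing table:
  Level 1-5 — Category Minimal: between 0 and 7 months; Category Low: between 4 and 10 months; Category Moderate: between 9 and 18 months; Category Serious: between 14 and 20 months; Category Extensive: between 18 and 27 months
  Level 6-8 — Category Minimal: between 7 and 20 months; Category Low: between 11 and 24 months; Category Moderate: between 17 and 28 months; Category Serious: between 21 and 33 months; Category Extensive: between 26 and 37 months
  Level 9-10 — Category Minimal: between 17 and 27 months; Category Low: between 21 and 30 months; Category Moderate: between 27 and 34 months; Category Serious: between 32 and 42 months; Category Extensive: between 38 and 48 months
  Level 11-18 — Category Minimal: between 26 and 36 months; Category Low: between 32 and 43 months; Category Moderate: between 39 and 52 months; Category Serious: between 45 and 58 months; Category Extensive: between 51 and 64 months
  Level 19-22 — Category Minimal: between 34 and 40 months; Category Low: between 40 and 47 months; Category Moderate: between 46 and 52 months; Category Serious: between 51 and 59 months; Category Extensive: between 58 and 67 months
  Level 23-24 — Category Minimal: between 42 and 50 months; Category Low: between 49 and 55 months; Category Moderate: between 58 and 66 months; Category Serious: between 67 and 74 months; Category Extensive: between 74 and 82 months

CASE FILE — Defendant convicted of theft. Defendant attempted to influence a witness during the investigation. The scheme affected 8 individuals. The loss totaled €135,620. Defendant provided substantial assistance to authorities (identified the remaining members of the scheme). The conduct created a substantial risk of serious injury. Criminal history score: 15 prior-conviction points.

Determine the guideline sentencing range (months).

58-67 months

Base offense level for theft: 13.
A1 does not apply.
A2 applies (level before this adjustment is 13 ≥ 13, so +4): 13 + 4 = 17.
A3 applies (level before this adjustment is 17 < 19, so +1): 17 + 1 = 18.
A4 applies: 18 + 2 = 20.
A5 applies: 20 − 2 = 18.
A6 does not apply.
A7 applies: 18 + 3 = 21.
Final offense level: 21.
Criminal history: 15 prior points → Category Extensive (13+).
Level 21 falls in the 19-22 band.
Grid: Level 19-22 × Category Extensive = 58-67 months.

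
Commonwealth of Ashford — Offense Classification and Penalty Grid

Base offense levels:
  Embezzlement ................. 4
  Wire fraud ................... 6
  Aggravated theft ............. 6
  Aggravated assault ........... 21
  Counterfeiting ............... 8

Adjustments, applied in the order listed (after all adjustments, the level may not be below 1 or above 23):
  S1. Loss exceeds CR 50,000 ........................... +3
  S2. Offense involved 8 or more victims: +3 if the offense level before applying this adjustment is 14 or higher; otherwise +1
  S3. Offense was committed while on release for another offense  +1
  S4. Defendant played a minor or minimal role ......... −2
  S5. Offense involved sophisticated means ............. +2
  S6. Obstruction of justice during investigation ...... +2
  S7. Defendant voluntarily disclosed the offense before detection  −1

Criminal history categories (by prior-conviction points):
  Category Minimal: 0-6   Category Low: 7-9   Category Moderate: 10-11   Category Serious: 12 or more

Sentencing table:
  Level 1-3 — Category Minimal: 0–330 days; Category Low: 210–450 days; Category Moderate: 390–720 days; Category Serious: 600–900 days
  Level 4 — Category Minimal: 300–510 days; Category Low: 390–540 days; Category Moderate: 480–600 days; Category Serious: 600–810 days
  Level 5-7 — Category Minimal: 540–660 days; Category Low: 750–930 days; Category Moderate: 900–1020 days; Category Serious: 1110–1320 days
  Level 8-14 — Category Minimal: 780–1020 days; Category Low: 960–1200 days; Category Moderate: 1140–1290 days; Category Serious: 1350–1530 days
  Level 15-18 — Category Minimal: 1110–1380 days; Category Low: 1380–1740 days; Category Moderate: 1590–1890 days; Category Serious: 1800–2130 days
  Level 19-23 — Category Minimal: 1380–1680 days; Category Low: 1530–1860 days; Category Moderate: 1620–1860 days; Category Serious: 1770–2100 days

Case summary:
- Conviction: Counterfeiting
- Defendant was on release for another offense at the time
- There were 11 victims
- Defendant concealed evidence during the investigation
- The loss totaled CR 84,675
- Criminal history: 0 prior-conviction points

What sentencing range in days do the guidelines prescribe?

Base offense level for counterfeiting: 8.
S1 applies: 8 + 3 = 11.
S2 applies (level before this adjustment is 11 < 14, so +1): 11 + 1 = 12.
S3 applies: 12 + 1 = 13.
S4 does not apply.
S5 does not apply.
S6 applies: 13 + 2 = 15.
Final offense level: 15.
Criminal history: 0 prior points → Category Minimal (0-6).
Level 15 falls in the 15-18 band.
Grid: Level 15-18 × Category Minimal = 1110-1380 days.

1110-1380 days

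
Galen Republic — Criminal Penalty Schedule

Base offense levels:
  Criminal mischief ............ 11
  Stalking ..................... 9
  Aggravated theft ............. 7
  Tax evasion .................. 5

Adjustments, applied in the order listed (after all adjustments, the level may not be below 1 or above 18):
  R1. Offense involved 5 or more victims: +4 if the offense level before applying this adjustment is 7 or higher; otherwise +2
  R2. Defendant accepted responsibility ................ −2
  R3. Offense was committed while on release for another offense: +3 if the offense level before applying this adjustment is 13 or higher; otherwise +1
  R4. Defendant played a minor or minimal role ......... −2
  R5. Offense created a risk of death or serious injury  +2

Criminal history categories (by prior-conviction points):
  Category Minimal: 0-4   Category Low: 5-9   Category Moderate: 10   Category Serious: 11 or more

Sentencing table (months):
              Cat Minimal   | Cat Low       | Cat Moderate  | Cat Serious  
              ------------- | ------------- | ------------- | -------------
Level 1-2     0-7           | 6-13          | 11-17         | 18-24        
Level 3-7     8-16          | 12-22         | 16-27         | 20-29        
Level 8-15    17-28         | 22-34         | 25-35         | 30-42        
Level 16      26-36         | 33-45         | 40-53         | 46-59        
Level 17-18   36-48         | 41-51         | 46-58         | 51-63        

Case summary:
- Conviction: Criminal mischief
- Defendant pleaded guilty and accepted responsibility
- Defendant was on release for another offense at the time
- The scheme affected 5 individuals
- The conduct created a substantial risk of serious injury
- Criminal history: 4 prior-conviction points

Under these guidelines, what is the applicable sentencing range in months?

Base offense level for criminal mischief: 11.
R1 applies (level before this adjustment is 11 ≥ 7, so +4): 11 + 4 = 15.
R2 applies: 15 − 2 = 13.
R3 applies (level before this adjustment is 13 ≥ 13, so +3): 13 + 3 = 16.
R5 applies: 16 + 2 = 18.
Final offense level: 18.
Criminal history: 4 prior points → Category Minimal (0-4).
Level 18 falls in the 17-18 band.
Grid: Level 17-18 × Category Minimal = 36-48 months.

36-48 months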